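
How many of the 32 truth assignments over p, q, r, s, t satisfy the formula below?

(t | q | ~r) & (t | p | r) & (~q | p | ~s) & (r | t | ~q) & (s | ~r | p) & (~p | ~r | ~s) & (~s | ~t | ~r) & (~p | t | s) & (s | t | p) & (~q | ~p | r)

8

There are 2^5 = 32 truth assignments over (p, q, r, s, t).
Split on q. With q = 1, the clauses containing q are satisfied and ~q drops from the rest; 2 of the 2^4 = 16 assignments to the other variables satisfy what remains.
With q = 0, by the same count on the reduced clause set, 6 assignments work.
(One model: p=F, q=F, r=F, s=F, t=T.)
Total: 2 + 6 = 8.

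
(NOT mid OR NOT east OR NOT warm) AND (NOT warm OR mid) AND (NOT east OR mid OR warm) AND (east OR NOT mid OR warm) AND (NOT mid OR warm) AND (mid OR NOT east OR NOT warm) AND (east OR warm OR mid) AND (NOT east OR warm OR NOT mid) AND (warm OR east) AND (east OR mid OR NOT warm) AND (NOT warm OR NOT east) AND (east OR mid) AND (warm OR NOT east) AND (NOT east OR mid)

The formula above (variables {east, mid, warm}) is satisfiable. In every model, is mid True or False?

Suppose mid = false.
From the singleton clause (NOT warm), warm = false.
From the singleton clause (NOT east), east = false.
Now (east) is unsatisfied and unit — conflict.
So every satisfying assignment has mid = True.

True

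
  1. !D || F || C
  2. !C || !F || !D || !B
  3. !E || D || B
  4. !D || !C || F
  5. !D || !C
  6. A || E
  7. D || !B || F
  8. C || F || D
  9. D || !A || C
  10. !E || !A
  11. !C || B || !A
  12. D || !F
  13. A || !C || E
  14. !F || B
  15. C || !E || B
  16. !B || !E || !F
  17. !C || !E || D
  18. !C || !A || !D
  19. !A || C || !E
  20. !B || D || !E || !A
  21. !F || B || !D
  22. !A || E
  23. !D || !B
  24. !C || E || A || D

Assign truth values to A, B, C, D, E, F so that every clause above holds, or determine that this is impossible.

UNSATISFIABLE

Suppose D = false.
Unit clause (!F) forces F = false.
Unit clause (!B) forces B = false.
Unit clause (!E) forces E = false.
Unit clause (A) forces A = true.
That conflicts with the unit clause (!A).
So D must be the other value — set D = true.
Unit clause (!C) forces C = false.
Unit clause (F) forces F = true.
Unit clause (B) forces B = true.
That conflicts with the unit clause (!B).
Either choice for D ends in contradiction.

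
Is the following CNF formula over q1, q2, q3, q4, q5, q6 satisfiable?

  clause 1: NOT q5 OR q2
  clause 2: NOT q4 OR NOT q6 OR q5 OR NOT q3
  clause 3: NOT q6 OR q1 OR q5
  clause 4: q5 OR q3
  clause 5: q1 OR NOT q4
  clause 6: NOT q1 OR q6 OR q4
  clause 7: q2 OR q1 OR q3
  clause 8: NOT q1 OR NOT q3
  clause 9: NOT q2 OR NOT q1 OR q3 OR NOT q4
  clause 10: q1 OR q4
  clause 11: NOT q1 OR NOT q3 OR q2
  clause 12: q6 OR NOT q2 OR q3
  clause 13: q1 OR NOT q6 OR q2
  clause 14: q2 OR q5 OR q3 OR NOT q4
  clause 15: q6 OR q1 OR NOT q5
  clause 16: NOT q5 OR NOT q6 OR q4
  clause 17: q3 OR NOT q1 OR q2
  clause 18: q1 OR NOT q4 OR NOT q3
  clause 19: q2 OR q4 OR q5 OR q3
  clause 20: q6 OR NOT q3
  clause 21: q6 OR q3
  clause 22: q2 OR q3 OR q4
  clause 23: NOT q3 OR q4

No

Suppose q5 = false.
The clause (q3) is unit, so q3 = true.
The clause (NOT q1) is unit, so q1 = false.
The clause (NOT q6) is unit, so q6 = false.
Now (q6) is unsatisfied and unit — conflict.
So q5 must be the other value — set q5 = true.
The clause (q2) is unit, so q2 = true.
Suppose q1 = true.
The clause (NOT q3) is unit, so q3 = false.
The clause (NOT q4) is unit, so q4 = false.
The clause (q6) is unit, so q6 = true.
Now (NOT q6) is unsatisfied and unit — conflict.
So q1 must be the other value — set q1 = false.
The clause (NOT q4) is unit, so q4 = false.
Now (q4) is unsatisfied and unit — conflict.
Either choice for q1 ends in contradiction.
Either choice for q5 ends in contradiction.
No assignment satisfies every clause.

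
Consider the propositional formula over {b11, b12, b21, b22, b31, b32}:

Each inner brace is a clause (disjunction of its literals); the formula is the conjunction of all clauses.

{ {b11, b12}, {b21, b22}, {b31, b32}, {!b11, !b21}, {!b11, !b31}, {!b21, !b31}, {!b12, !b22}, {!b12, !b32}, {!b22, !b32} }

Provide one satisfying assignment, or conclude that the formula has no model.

Try b11 = true.
(!b21) alone gives b21 = false.
(b22) alone gives b22 = true.
(!b31) alone gives b31 = false.
(b32) alone gives b32 = true.
But (!b32) is also a unit clause — contradiction.
So b11 must be the other value — set b11 = false.
(b12) alone gives b12 = true.
(!b22) alone gives b22 = false.
(b21) alone gives b21 = true.
(!b31) alone gives b31 = false.
(b32) alone gives b32 = true.
But (!b32) is also a unit clause — contradiction.
Neither b11 = true nor b11 = false works.

UNSATISFIABLE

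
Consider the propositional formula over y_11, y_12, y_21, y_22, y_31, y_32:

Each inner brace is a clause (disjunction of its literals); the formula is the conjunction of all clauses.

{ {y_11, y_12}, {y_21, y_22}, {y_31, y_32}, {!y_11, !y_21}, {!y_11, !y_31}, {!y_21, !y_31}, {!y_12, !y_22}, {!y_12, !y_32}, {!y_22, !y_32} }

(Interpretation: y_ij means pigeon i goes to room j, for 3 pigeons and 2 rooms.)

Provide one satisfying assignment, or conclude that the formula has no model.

Case y_11 = true:
From the singleton clause (!y_21), y_21 = false.
From the singleton clause (y_22), y_22 = true.
From the singleton clause (!y_31), y_31 = false.
From the singleton clause (y_32), y_32 = true.
But (!y_32) is also a unit clause — contradiction.
That branch fails; take y_11 = false instead.
From the singleton clause (y_12), y_12 = true.
From the singleton clause (!y_22), y_22 = false.
From the singleton clause (y_21), y_21 = true.
From the singleton clause (!y_31), y_31 = false.
From the singleton clause (y_32), y_32 = true.
But (!y_32) is also a unit clause — contradiction.
Either choice for y_11 ends in contradiction.

UNSATISFIABLE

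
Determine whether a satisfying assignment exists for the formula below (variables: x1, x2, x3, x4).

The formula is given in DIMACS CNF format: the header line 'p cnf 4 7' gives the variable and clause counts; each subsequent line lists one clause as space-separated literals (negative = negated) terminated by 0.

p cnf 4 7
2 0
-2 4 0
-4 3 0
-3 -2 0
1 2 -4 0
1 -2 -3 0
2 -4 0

(x2) alone gives x2 = True.
(x4) alone gives x4 = True.
(x3) alone gives x3 = True.
That conflicts with the unit clause (¬x3).
No assignment satisfies every clause.

No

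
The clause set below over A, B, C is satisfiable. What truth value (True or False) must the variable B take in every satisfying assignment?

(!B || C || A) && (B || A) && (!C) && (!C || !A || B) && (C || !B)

Suppose B = true.
Unit clause (!C) forces C = false.
But (C) is also a unit clause — contradiction.
So every satisfying assignment has B = False.

False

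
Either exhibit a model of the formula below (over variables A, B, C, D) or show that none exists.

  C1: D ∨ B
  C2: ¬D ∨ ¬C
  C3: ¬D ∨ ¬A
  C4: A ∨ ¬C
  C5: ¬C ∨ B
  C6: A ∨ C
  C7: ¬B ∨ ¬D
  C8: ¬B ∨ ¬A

Branch on D: set D = True.
From the singleton clause (¬C), C = False.
From the singleton clause (¬A), A = False.
Now (A) is unsatisfied and unit — conflict.
So D must be the other value — set D = False.
From the singleton clause (B), B = True.
From the singleton clause (¬A), A = False.
From the singleton clause (¬C), C = False.
Now (C) is unsatisfied and unit — conflict.
Both values of D lead to a conflict.

UNSATISFIABLE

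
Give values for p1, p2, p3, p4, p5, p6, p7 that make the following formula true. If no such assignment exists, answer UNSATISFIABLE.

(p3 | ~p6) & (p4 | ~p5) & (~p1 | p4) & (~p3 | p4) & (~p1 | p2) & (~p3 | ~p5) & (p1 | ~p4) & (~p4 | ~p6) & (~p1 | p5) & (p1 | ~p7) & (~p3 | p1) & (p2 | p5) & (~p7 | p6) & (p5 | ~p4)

Try p3 = 0.
(~p6) alone gives p6 = 0.
(~p7) alone gives p7 = 0.
Try p4 = 1.
(p1) alone gives p1 = 1.
(p2) alone gives p2 = 1.
(p5) alone gives p5 = 1.
All clauses are satisfied.

p1 ↦ 1,  p2 ↦ 1,  p3 ↦ 0,  p4 ↦ 1,  p5 ↦ 1,  p6 ↦ 0,  p7 ↦ 0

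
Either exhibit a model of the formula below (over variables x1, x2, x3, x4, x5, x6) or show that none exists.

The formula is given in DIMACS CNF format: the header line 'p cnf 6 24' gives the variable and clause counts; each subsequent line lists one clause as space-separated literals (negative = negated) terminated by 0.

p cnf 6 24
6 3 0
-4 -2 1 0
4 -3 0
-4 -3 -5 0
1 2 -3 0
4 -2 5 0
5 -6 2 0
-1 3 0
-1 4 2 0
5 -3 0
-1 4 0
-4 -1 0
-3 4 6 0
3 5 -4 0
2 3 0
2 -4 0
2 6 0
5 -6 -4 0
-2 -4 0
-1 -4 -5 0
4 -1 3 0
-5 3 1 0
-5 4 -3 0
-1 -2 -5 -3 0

Branch on x6: set x6 = True.
Branch on x4: set x4 = True.
The clause (¬x1) is unit, so x1 = False.
The clause (¬x2) is unit, so x2 = False.
Now (x2) is unsatisfied and unit — conflict.
That branch fails; take x4 = False instead.
The clause (¬x3) is unit, so x3 = False.
The clause (¬x1) is unit, so x1 = False.
The clause (x2) is unit, so x2 = True.
The clause (x5) is unit, so x5 = True.
Now (¬x5) is unsatisfied and unit — conflict.
Either choice for x4 ends in contradiction.
That branch fails; take x6 = False instead.
The clause (x3) is unit, so x3 = True.
The clause (x4) is unit, so x4 = True.
The clause (¬x5) is unit, so x5 = False.
Now (x5) is unsatisfied and unit — conflict.
Either choice for x6 ends in contradiction.

UNSATISFIABLE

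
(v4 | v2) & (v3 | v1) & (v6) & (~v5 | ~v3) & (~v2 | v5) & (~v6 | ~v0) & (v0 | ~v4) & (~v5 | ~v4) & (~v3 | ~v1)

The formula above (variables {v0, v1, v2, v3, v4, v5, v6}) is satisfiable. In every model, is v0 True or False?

Suppose v0 = 1.
The clause (v6) is unit, so v6 = 1.
But (~v6) is also a unit clause — contradiction.
So every satisfying assignment has v0 = False.

False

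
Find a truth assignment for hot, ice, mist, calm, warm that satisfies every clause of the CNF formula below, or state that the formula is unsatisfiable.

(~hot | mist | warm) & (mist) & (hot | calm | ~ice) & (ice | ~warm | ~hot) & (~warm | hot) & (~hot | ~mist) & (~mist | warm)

Unit clause (mist) forces mist = 1.
Unit clause (~hot) forces hot = 0.
Unit clause (~warm) forces warm = 0.
That conflicts with the unit clause (warm).

UNSATISFIABLE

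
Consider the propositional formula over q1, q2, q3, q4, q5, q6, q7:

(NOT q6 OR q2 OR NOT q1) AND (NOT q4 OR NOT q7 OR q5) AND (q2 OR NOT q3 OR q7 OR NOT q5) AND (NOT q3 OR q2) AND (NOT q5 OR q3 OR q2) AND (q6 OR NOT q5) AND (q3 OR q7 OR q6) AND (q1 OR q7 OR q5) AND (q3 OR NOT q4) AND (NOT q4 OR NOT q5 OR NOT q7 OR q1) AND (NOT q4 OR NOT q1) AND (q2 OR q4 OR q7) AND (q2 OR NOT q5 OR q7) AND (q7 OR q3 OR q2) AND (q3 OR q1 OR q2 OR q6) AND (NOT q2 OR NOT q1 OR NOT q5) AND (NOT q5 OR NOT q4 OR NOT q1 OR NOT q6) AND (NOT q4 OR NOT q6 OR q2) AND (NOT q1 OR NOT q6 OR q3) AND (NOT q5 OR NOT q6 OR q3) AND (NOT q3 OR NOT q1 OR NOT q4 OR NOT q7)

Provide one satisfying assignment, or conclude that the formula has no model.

Branch on q3: set q3 = true.
From the singleton clause (q2), q2 = true.
Branch on q6: set q6 = true.
Branch on q4: set q4 = false.
Branch on q1: set q1 = false.
Branch on q7: set q7 = false.
From the singleton clause (q5), q5 = true.
Every clause now holds.

q1: false,  q2: true,  q3: true,  q4: false,  q5: true,  q6: true,  q7: false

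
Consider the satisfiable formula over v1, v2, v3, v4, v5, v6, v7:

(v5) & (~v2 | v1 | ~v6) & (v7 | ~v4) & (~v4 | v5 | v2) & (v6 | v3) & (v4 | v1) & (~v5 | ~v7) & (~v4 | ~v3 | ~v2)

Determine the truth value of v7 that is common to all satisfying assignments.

Suppose v7 = 1.
From the singleton clause (v5), v5 = 1.
That conflicts with the unit clause (~v5).
So every satisfying assignment has v7 = False.

False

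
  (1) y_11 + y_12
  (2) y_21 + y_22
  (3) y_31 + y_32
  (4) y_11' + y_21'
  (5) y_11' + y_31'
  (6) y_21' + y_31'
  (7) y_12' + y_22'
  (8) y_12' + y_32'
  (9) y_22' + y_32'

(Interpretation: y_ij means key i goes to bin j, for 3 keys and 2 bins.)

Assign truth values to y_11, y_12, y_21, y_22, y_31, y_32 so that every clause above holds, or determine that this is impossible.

UNSATISFIABLE

Suppose y_11 = 1.
(y_21') alone gives y_21 = 0.
(y_22) alone gives y_22 = 1.
(y_31') alone gives y_31 = 0.
(y_32) alone gives y_32 = 1.
But (y_32') is also a unit clause — contradiction.
So y_11 must be the other value — set y_11 = 0.
(y_12) alone gives y_12 = 1.
(y_22') alone gives y_22 = 0.
(y_21) alone gives y_21 = 1.
(y_31') alone gives y_31 = 0.
(y_32) alone gives y_32 = 1.
But (y_32') is also a unit clause — contradiction.
Both values of y_11 lead to a conflict.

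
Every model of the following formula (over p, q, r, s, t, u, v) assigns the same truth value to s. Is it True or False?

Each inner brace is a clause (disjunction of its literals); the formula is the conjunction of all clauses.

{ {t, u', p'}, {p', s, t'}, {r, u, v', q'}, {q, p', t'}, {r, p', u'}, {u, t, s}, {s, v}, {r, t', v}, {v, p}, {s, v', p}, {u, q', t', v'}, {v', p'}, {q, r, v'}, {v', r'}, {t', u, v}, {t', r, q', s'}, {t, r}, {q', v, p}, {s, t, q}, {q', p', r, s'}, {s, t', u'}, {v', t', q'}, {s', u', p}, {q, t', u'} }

True

Suppose s = 0.
Unit clause (v) forces v = 1.
Unit clause (p) forces p = 1.
Now (p') is unsatisfied and unit — conflict.
So every satisfying assignment has s = True.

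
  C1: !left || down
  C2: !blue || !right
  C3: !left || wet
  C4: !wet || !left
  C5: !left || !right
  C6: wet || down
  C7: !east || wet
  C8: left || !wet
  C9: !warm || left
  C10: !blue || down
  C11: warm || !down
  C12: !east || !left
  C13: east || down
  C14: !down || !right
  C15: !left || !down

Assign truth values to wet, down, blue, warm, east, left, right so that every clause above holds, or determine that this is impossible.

Try left = false.
From the singleton clause (!wet), wet = false.
From the singleton clause (down), down = true.
From the singleton clause (!east), east = false.
From the singleton clause (!warm), warm = false.
Now (warm) is unsatisfied and unit — conflict.
Undo left and try left = true.
From the singleton clause (down), down = true.
Now (!down) is unsatisfied and unit — conflict.
Both values of left lead to a conflict.

UNSATISFIABLE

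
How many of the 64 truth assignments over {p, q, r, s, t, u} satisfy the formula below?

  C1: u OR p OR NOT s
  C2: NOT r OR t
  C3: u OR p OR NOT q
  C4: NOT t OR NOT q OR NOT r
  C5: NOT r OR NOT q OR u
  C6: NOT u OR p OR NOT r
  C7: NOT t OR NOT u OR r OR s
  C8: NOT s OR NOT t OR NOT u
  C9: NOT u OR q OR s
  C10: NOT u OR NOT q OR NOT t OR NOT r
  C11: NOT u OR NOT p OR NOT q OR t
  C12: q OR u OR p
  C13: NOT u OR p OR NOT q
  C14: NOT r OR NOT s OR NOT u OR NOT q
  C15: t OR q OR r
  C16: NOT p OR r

There are 2^6 = 64 truth assignments over (p, q, r, s, t, u).
Split on r. With r = true, the clauses containing r are satisfied and NOT r drops from the rest; 2 of the 2^5 = 32 assignments to the other variables satisfy what remains.
With r = false, by the same count on the reduced clause set, 0 assignments work.
(One model: p=T, q=F, r=T, s=F, t=T, u=F.)
Total: 2 + 0 = 2.

2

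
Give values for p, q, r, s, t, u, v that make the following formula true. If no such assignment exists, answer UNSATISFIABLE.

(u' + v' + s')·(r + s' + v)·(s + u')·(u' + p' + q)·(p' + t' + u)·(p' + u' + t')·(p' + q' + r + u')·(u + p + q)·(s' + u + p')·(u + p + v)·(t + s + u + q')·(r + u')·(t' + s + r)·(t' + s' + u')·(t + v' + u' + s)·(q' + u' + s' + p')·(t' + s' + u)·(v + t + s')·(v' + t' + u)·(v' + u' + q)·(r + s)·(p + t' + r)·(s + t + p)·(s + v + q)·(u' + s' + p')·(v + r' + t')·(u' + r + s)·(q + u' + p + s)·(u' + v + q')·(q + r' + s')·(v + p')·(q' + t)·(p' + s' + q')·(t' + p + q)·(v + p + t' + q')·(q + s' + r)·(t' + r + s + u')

Suppose s = 0.
(u') alone gives u = 0.
(r) alone gives r = 1.
Suppose p = 1.
(t') alone gives t = 0.
(q') alone gives q = 0.
(v) alone gives v = 1.
All clauses are satisfied.

p=1, q=0, r=1, s=0, t=0, u=0, v=1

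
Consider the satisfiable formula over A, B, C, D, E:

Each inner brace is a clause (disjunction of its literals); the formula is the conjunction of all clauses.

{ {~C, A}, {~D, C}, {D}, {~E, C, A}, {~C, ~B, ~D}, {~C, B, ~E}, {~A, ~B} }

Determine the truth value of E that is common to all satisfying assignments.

Suppose E = 1.
Unit clause (D) forces D = 1.
Unit clause (C) forces C = 1.
Unit clause (A) forces A = 1.
Unit clause (~B) forces B = 0.
But (B) is also a unit clause — contradiction.
So every satisfying assignment has E = False.

False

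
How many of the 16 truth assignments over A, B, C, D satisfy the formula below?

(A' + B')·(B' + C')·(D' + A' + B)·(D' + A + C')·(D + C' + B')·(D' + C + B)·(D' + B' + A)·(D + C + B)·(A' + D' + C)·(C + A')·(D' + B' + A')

There are 2^4 = 16 truth assignments over (A, B, C, D).
Split on A. With A = 1, the clauses containing A are satisfied and A' drops from the rest; 1 of the 2^3 = 8 assignments to the other variables satisfy what remains.
With A = 0, by the same count on the reduced clause set, 2 assignments work.
(One model: A=F, B=F, C=T, D=F.)
Total: 1 + 2 = 3.

3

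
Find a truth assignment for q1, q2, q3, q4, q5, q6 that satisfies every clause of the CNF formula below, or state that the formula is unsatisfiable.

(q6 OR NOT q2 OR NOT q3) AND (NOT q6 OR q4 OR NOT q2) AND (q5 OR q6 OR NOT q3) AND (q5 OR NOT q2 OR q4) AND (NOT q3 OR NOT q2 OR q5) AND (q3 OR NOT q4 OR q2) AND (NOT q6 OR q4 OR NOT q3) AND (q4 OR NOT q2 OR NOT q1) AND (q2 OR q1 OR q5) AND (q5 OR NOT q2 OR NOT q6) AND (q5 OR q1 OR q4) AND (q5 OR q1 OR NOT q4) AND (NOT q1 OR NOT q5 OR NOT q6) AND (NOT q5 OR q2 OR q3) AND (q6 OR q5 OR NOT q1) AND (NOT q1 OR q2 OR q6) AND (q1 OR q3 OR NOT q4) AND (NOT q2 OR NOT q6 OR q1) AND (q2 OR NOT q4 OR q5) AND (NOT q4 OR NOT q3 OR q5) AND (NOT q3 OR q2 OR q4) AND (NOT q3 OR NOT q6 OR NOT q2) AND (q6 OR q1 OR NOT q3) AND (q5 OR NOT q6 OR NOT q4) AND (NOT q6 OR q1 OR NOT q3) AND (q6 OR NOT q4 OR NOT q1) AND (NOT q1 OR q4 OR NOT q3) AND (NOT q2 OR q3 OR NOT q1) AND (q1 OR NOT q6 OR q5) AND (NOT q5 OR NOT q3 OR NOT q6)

Branch on q6: set q6 = true.
Branch on q4: set q4 = false.
From the singleton clause (NOT q2), q2 = false.
From the singleton clause (NOT q3), q3 = false.
From the singleton clause (NOT q5), q5 = false.
From the singleton clause (q1), q1 = true.
This assignment satisfies each clause.

q1=true, q2=false, q3=false, q4=false, q5=false, q6=true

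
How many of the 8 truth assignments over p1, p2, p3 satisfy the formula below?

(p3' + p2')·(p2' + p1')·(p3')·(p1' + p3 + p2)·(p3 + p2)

There are 2^3 = 8 truth assignments over (p1, p2, p3).
Check each against the 5 clauses (columns in the order p1, p2, p3):
  F F F  ✗ fails (p3 + p2)
  F F T  ✗ fails (p3')
  F T F  ✓ satisfies all
  F T T  ✗ fails (p3' + p2')
  T F F  ✗ fails (p1' + p3 + p2)
  T F T  ✗ fails (p3')
  T T F  ✗ fails (p2' + p1')
  T T T  ✗ fails (p3' + p2')
1 of the 8 rows is a model.

1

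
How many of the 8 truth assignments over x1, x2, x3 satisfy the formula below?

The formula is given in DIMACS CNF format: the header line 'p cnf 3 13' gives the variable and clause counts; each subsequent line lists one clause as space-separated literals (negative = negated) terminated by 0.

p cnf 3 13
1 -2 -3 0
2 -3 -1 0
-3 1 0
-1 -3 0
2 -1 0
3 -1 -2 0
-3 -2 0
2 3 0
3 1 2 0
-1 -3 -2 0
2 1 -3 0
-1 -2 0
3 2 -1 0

There are 2^3 = 8 truth assignments over (x1, x2, x3).
Check each against the 13 clauses (columns in the order x1, x2, x3):
  F F F  ✗ fails (x2 ∨ x3)
  F F T  ✗ fails (¬x3 ∨ x1)
  F T F  ✓ satisfies all
  F T T  ✗ fails (x1 ∨ ¬x2 ∨ ¬x3)
  T F F  ✗ fails (x2 ∨ ¬x1)
  T F T  ✗ fails (x2 ∨ ¬x3 ∨ ¬x1)
  T T F  ✗ fails (x3 ∨ ¬x1 ∨ ¬x2)
  T T T  ✗ fails (¬x1 ∨ ¬x3)
1 of the 8 rows is a model.

1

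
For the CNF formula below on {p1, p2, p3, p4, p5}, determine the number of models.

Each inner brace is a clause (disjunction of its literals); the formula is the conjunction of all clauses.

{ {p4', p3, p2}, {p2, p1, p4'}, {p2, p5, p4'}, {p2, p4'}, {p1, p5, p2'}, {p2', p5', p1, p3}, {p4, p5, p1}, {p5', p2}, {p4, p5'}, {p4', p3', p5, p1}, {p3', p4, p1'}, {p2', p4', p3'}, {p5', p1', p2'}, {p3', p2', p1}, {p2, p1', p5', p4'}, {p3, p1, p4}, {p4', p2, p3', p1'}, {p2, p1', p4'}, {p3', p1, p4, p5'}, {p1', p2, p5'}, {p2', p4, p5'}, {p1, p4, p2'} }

There are 2^5 = 32 truth assignments over (p1, p2, p3, p4, p5).
Split on p5. With p5 = 1, the clauses containing p5 are satisfied and p5' drops from the rest; 0 of the 2^4 = 16 assignments to the other variables satisfy what remains.
With p5 = 0, by the same count on the reduced clause set, 3 assignments work.
Total: 0 + 3 = 3.

3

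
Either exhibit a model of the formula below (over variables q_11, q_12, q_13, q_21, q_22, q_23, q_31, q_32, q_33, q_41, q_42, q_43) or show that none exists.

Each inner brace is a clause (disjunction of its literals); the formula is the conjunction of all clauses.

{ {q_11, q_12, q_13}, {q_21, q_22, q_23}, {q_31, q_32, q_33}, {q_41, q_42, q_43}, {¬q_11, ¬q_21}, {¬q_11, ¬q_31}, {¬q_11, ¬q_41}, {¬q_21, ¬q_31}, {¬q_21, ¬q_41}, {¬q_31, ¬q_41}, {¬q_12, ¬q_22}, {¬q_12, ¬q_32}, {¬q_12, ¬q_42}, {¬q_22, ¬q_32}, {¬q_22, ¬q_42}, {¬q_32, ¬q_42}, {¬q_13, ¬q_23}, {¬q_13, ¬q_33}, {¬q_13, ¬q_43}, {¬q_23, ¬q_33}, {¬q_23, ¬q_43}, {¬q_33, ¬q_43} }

UNSATISFIABLE

Case q_11 = False:
Case q_12 = True:
Unit clause (¬q_22) forces q_22 = False.
Unit clause (¬q_32) forces q_32 = False.
Unit clause (¬q_42) forces q_42 = False.
Case q_21 = True:
Unit clause (¬q_31) forces q_31 = False.
Unit clause (q_33) forces q_33 = True.
Unit clause (¬q_41) forces q_41 = False.
Unit clause (q_43) forces q_43 = True.
But (¬q_43) is also a unit clause — contradiction.
That branch fails; take q_21 = False instead.
Unit clause (q_23) forces q_23 = True.
Unit clause (¬q_13) forces q_13 = False.
Unit clause (¬q_33) forces q_33 = False.
Unit clause (q_31) forces q_31 = True.
Unit clause (¬q_41) forces q_41 = False.
Unit clause (q_43) forces q_43 = True.
But (¬q_43) is also a unit clause — contradiction.
Neither q_21 = True nor q_21 = False works.
That branch fails; take q_12 = False instead.
Unit clause (q_13) forces q_13 = True.
Unit clause (¬q_23) forces q_23 = False.
Unit clause (¬q_33) forces q_33 = False.
Unit clause (¬q_43) forces q_43 = False.
Case q_21 = True:
Unit clause (¬q_31) forces q_31 = False.
Unit clause (q_32) forces q_32 = True.
Unit clause (¬q_41) forces q_41 = False.
Unit clause (q_42) forces q_42 = True.
But (¬q_42) is also a unit clause — contradiction.
That branch fails; take q_21 = False instead.
Unit clause (q_22) forces q_22 = True.
Unit clause (¬q_32) forces q_32 = False.
Unit clause (q_31) forces q_31 = True.
Unit clause (¬q_41) forces q_41 = False.
Unit clause (q_42) forces q_42 = True.
But (¬q_42) is also a unit clause — contradiction.
Neither q_21 = True nor q_21 = False works.
Neither q_12 = True nor q_12 = False works.
That branch fails; take q_11 = True instead.
Unit clause (¬q_21) forces q_21 = False.
Unit clause (¬q_31) forces q_31 = False.
Unit clause (¬q_41) forces q_41 = False.
Case q_22 = True:
Unit clause (¬q_12) forces q_12 = False.
Unit clause (¬q_32) forces q_32 = False.
Unit clause (q_33) forces q_33 = True.
Unit clause (¬q_42) forces q_42 = False.
Unit clause (q_43) forces q_43 = True.
But (¬q_43) is also a unit clause — contradiction.
That branch fails; take q_22 = False instead.
Unit clause (q_23) forces q_23 = True.
Unit clause (¬q_13) forces q_13 = False.
Unit clause (¬q_33) forces q_33 = False.
Unit clause (q_32) forces q_32 = True.
Unit clause (¬q_12) forces q_12 = False.
Unit clause (¬q_42) forces q_42 = False.
Unit clause (q_43) forces q_43 = True.
But (¬q_43) is also a unit clause — contradiction.
Neither q_22 = True nor q_22 = False works.
Neither q_11 = True nor q_11 = False works.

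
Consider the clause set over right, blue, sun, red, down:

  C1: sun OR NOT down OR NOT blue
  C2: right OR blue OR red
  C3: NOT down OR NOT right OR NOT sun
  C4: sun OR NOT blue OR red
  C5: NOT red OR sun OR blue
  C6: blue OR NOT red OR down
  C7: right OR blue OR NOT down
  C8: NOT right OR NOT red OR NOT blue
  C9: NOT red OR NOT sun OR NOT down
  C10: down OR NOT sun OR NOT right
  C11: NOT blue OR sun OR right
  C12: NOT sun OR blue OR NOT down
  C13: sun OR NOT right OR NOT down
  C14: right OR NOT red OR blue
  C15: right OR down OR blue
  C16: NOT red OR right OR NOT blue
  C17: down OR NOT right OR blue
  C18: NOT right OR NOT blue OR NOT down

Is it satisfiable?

Yes

Suppose sun = true.
Suppose down = true.
Unit clause (NOT right) forces right = false.
Unit clause (blue) forces blue = true.
Unit clause (NOT red) forces red = false.
Every clause now holds.
A satisfying assignment: right=false,  blue=true,  sun=true,  red=false,  down=true.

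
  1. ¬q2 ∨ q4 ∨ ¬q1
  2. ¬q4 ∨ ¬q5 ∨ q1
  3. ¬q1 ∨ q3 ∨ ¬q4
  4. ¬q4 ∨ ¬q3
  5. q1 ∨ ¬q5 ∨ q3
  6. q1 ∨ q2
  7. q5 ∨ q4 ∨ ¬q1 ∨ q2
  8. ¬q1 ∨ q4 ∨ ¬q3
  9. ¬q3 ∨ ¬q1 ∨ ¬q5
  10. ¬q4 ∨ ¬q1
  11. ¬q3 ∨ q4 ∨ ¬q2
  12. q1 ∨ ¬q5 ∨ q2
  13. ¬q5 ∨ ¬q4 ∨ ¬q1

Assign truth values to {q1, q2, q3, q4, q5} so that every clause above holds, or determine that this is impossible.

Suppose q4 = True.
Unit clause (¬q3) forces q3 = False.
Unit clause (¬q1) forces q1 = False.
Unit clause (¬q5) forces q5 = False.
Unit clause (q2) forces q2 = True.
All clauses are satisfied.

q1=False,  q2=True,  q3=False,  q4=True,  q5=False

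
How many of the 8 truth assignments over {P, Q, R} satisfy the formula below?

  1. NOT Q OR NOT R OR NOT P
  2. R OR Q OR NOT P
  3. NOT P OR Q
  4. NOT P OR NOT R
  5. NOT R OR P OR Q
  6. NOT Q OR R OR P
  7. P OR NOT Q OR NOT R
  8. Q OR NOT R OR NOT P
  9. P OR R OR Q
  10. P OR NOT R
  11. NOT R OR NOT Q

1

There are 2^3 = 8 truth assignments over (P, Q, R).
Check each against the 11 clauses (columns in the order P, Q, R):
  F F F  ✗ fails (P OR R OR Q)
  F F T  ✗ fails (NOT R OR P OR Q)
  F T F  ✗ fails (NOT Q OR R OR P)
  F T T  ✗ fails (P OR NOT Q OR NOT R)
  T F F  ✗ fails (R OR Q OR NOT P)
  T F T  ✗ fails (NOT P OR Q)
  T T F  ✓ satisfies all
  T T T  ✗ fails (NOT Q OR NOT R OR NOT P)
1 of the 8 rows is a model.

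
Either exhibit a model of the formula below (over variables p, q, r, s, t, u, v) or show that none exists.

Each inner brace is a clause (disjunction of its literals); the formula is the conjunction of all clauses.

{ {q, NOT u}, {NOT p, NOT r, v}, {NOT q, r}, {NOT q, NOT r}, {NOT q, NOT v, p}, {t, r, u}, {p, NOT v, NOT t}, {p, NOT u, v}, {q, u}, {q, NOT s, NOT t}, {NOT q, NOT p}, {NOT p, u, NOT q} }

UNSATISFIABLE

Suppose q = true.
Unit clause (r) forces r = true.
Now (NOT r) is unsatisfied and unit — conflict.
Backtrack on q: now try q = false.
Unit clause (NOT u) forces u = false.
Now (u) is unsatisfied and unit — conflict.
Either choice for q ends in contradiction.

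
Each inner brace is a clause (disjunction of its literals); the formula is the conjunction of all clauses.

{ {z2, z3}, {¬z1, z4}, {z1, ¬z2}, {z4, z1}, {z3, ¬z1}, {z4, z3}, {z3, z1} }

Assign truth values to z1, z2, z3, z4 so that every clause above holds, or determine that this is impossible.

Try z2 = False.
The clause (z3) is unit, so z3 = True.
Try z1 = False.
The clause (z4) is unit, so z4 = True.
Every clause now holds.

z1=False,  z2=False,  z3=True,  z4=True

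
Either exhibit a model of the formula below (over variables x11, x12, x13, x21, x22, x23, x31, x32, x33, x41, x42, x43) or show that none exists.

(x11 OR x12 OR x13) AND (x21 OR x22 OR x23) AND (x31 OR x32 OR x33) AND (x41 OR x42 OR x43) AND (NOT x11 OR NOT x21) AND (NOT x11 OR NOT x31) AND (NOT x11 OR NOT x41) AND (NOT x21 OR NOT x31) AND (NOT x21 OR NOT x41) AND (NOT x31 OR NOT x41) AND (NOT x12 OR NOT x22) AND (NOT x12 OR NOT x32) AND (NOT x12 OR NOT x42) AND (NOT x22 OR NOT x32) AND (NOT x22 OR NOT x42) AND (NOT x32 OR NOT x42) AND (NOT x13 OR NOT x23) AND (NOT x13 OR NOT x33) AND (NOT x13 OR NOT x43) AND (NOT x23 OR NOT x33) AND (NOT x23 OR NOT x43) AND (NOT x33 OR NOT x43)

UNSATISFIABLE

Suppose x11 = false.
Suppose x12 = true.
(NOT x22) alone gives x22 = false.
(NOT x32) alone gives x32 = false.
(NOT x42) alone gives x42 = false.
Suppose x21 = true.
(NOT x31) alone gives x31 = false.
(x33) alone gives x33 = true.
(NOT x41) alone gives x41 = false.
(x43) alone gives x43 = true.
Now (NOT x43) is unsatisfied and unit — conflict.
That branch fails; take x21 = false instead.
(x23) alone gives x23 = true.
(NOT x13) alone gives x13 = false.
(NOT x33) alone gives x33 = false.
(x31) alone gives x31 = true.
(NOT x41) alone gives x41 = false.
(x43) alone gives x43 = true.
Now (NOT x43) is unsatisfied and unit — conflict.
Both values of x21 lead to a conflict.
That branch fails; take x12 = false instead.
(x13) alone gives x13 = true.
(NOT x23) alone gives x23 = false.
(NOT x33) alone gives x33 = false.
(NOT x43) alone gives x43 = false.
Suppose x21 = true.
(NOT x31) alone gives x31 = false.
(x32) alone gives x32 = true.
(NOT x41) alone gives x41 = false.
(x42) alone gives x42 = true.
Now (NOT x42) is unsatisfied and unit — conflict.
That branch fails; take x21 = false instead.
(x22) alone gives x22 = true.
(NOT x32) alone gives x32 = false.
(x31) alone gives x31 = true.
(NOT x41) alone gives x41 = false.
(x42) alone gives x42 = true.
Now (NOT x42) is unsatisfied and unit — conflict.
Both values of x21 lead to a conflict.
Both values of x12 lead to a conflict.
That branch fails; take x11 = true instead.
(NOT x21) alone gives x21 = false.
(NOT x31) alone gives x31 = false.
(NOT x41) alone gives x41 = false.
Suppose x22 = true.
(NOT x12) alone gives x12 = false.
(NOT x32) alone gives x32 = false.
(x33) alone gives x33 = true.
(NOT x42) alone gives x42 = false.
(x43) alone gives x43 = true.
Now (NOT x43) is unsatisfied and unit — conflict.
That branch fails; take x22 = false instead.
(x23) alone gives x23 = true.
(NOT x13) alone gives x13 = false.
(NOT x33) alone gives x33 = false.
(x32) alone gives x32 = true.
(NOT x12) alone gives x12 = false.
(NOT x42) alone gives x42 = false.
(x43) alone gives x43 = true.
Now (NOT x43) is unsatisfied and unit — conflict.
Both values of x22 lead to a conflict.
Both values of x11 lead to a conflict.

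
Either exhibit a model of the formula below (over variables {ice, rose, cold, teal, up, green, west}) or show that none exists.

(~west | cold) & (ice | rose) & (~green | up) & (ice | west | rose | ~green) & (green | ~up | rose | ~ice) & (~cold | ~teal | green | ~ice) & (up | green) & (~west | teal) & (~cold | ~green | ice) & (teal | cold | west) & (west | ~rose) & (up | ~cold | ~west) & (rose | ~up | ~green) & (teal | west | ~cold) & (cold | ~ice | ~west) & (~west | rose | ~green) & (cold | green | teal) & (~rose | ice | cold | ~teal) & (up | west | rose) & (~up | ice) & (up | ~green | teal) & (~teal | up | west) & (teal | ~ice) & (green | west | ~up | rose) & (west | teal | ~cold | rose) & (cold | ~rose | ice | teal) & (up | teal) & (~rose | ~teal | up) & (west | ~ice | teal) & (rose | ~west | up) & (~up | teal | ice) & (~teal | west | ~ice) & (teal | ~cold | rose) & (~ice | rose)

ice=1,  rose=1,  cold=1,  teal=1,  up=1,  green=1,  west=1

Case west = 1:
From the singleton clause (cold), cold = 1.
From the singleton clause (teal), teal = 1.
From the singleton clause (up), up = 1.
From the singleton clause (ice), ice = 1.
From the singleton clause (green), green = 1.
From the singleton clause (rose), rose = 1.
All clauses are satisfied.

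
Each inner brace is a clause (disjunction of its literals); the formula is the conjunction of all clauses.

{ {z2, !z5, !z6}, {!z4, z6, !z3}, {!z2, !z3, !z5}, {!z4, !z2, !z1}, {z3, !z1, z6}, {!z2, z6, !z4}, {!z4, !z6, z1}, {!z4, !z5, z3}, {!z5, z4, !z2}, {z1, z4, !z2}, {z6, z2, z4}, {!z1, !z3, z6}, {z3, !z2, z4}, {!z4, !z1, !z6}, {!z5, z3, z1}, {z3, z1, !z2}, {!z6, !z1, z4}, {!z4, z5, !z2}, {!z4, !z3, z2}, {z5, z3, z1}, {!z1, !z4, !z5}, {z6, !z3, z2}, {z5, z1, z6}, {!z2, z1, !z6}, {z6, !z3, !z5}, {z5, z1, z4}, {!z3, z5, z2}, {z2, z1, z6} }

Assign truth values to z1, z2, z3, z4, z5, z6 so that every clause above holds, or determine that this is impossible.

UNSATISFIABLE

Try z2 = true.
Try z3 = false.
(z4) alone gives z4 = true.
(!z1) alone gives z1 = false.
That conflicts with the unit clause (z1).
That branch fails; take z3 = true instead.
(!z5) alone gives z5 = false.
(!z4) alone gives z4 = false.
(z1) alone gives z1 = true.
(z6) alone gives z6 = true.
That conflicts with the unit clause (!z6).
Either choice for z3 ends in contradiction.
That branch fails; take z2 = false instead.
Try z5 = false.
(!z3) alone gives z3 = false.
(z1) alone gives z1 = true.
(z6) alone gives z6 = true.
(!z4) alone gives z4 = false.
That conflicts with the unit clause (z4).
That branch fails; take z5 = true instead.
(!z6) alone gives z6 = false.
(z4) alone gives z4 = true.
(!z3) alone gives z3 = false.
That conflicts with the unit clause (z3).
Either choice for z5 ends in contradiction.
Either choice for z2 ends in contradiction.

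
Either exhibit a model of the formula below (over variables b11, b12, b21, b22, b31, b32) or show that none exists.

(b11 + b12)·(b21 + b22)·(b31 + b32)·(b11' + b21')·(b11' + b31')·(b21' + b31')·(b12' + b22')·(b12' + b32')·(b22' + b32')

Branch on b11: set b11 = 1.
Unit clause (b21') forces b21 = 0.
Unit clause (b22) forces b22 = 1.
Unit clause (b31') forces b31 = 0.
Unit clause (b32) forces b32 = 1.
Now (b32') is unsatisfied and unit — conflict.
That branch fails; take b11 = 0 instead.
Unit clause (b12) forces b12 = 1.
Unit clause (b22') forces b22 = 0.
Unit clause (b21) forces b21 = 1.
Unit clause (b31') forces b31 = 0.
Unit clause (b32) forces b32 = 1.
Now (b32') is unsatisfied and unit — conflict.
Both values of b11 lead to a conflict.

UNSATISFIABLE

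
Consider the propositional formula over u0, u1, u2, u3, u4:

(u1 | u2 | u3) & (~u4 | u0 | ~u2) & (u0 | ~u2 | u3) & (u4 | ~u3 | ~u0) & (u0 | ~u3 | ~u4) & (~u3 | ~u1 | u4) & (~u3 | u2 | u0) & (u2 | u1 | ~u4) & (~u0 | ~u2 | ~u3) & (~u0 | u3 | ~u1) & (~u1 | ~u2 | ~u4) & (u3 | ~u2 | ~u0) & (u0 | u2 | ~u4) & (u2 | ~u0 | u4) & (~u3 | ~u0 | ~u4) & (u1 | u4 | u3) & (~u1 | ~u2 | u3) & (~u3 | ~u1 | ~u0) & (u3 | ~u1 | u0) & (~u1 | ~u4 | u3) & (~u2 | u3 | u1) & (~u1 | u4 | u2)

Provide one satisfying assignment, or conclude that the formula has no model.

u0=0; u1=0; u2=1; u3=1; u4=0

Case u1 = 0:
Case u2 = 1:
(u3) alone gives u3 = 1.
(~u0) alone gives u0 = 0.
(~u4) alone gives u4 = 0.
Every clause now holds.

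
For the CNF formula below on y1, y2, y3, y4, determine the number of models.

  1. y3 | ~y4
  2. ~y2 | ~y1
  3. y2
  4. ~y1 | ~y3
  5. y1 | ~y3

There are 2^4 = 16 truth assignments over (y1, y2, y3, y4).
Split on y4. With y4 = 1, the clauses containing y4 are satisfied and ~y4 drops from the rest; 0 of the 2^3 = 8 assignments to the other variables satisfy what remains.
With y4 = 0, by the same count on the reduced clause set, 1 assignment works.
Total: 0 + 1 = 1.

1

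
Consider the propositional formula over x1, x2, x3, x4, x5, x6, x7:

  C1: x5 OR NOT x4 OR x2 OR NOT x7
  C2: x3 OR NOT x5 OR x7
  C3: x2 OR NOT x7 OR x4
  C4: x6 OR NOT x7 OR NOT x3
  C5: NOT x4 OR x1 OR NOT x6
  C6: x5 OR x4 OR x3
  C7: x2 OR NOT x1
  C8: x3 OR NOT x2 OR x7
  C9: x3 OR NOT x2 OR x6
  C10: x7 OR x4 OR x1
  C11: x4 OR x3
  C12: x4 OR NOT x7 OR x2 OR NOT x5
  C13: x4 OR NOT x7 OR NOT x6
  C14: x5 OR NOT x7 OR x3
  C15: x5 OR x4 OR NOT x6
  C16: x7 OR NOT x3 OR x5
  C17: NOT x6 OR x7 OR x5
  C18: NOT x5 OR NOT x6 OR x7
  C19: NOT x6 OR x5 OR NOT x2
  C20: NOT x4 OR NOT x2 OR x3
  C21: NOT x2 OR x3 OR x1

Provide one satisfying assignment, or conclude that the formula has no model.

x1: true, x2: true, x3: true, x4: false, x5: true, x6: false, x7: false

Try x2 = true.
Try x3 = true.
Try x6 = false.
(NOT x7) alone gives x7 = false.
(x5) alone gives x5 = true.
Try x4 = false.
(x1) alone gives x1 = true.
This assignment satisfies each clause.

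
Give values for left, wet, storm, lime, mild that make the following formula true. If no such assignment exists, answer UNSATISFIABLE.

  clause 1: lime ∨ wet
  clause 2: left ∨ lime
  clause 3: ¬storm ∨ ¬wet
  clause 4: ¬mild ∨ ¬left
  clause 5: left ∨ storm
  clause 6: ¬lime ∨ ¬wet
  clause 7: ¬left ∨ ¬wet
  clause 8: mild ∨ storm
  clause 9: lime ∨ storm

Branch on lime: set lime = True.
(¬wet) alone gives wet = False.
Branch on mild: set mild = True.
(¬left) alone gives left = False.
(storm) alone gives storm = True.
Every clause now holds.

left: False,  wet: False,  storm: True,  lime: True,  mild: True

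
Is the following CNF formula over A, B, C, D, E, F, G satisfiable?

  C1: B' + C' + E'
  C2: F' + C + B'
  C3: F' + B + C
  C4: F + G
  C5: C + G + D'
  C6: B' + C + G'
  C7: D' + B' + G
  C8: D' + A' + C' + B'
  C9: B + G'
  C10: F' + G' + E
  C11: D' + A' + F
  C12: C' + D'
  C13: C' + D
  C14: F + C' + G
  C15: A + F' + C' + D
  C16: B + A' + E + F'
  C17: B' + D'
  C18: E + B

Branch on F: set F = 1.
Branch on C: set C = 1.
From the singleton clause (D'), D = 0.
Now (D) is unsatisfied and unit — conflict.
So C must be the other value — set C = 0.
From the singleton clause (B'), B = 0.
Now (B) is unsatisfied and unit — conflict.
Both values of C lead to a conflict.
So F must be the other value — set F = 0.
From the singleton clause (G), G = 1.
From the singleton clause (B), B = 1.
From the singleton clause (C), C = 1.
From the singleton clause (E'), E = 0.
From the singleton clause (D'), D = 0.
Now (D) is unsatisfied and unit — conflict.
Both values of F lead to a conflict.
No assignment satisfies every clause.

No, unsatisfiable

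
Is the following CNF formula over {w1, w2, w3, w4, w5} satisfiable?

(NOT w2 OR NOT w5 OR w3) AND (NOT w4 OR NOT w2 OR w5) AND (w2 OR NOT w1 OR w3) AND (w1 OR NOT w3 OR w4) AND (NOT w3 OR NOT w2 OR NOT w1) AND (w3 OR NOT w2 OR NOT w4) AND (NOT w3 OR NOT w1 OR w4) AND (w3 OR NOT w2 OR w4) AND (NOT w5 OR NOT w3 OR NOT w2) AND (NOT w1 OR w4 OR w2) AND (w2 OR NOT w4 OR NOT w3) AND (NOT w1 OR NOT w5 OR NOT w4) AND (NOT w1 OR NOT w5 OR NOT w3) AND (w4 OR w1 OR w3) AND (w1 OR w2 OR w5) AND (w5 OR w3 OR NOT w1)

Branch on w2: set w2 = false.
Branch on w1: set w1 = false.
From the singleton clause (w5), w5 = true.
Branch on w3: set w3 = false.
From the singleton clause (w4), w4 = true.
Every clause now holds.
A satisfying assignment: w1 ↦ false, w2 ↦ false, w3 ↦ false, w4 ↦ true, w5 ↦ true.

Yes, satisfiable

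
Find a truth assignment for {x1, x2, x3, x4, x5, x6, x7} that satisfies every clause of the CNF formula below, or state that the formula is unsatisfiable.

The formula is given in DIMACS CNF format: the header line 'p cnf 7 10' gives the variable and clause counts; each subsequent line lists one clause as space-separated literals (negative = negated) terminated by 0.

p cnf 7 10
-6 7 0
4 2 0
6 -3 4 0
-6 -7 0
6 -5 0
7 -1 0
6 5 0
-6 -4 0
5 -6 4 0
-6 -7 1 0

UNSATISFIABLE

Case x6 = False:
From the singleton clause (¬x5), x5 = False.
But (x5) is also a unit clause — contradiction.
That branch fails; take x6 = True instead.
From the singleton clause (x7), x7 = True.
But (¬x7) is also a unit clause — contradiction.
Neither x6 = True nor x6 = False works.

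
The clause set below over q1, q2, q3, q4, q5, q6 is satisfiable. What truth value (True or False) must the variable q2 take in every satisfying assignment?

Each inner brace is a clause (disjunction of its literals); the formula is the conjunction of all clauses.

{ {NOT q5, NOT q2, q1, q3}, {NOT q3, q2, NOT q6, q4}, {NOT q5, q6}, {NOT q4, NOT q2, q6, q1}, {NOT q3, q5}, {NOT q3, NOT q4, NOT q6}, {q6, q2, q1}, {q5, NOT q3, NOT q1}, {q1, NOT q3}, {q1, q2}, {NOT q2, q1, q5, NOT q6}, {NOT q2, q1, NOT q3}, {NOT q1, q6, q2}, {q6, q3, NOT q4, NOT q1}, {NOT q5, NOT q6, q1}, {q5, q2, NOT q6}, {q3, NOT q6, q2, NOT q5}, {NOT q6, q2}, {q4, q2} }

Suppose q2 = false.
(q1) alone gives q1 = true.
(q6) alone gives q6 = true.
That conflicts with the unit clause (NOT q6).
So every satisfying assignment has q2 = True.

True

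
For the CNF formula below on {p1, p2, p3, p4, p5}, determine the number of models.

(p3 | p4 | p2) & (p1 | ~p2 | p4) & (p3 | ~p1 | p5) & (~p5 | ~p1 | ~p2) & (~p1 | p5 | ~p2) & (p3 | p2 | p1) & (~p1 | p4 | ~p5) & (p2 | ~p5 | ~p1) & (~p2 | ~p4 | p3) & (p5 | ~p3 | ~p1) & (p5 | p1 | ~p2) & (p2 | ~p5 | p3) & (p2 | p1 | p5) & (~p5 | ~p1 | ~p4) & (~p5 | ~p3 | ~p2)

2

There are 2^5 = 32 truth assignments over (p1, p2, p3, p4, p5).
Split on p2. With p2 = 1, the clauses containing p2 are satisfied and ~p2 drops from the rest; 0 of the 2^4 = 16 assignments to the other variables satisfy what remains.
With p2 = 0, by the same count on the reduced clause set, 2 assignments work.
Total: 0 + 2 = 2.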